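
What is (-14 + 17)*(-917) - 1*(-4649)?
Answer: 1898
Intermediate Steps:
(-14 + 17)*(-917) - 1*(-4649) = 3*(-917) + 4649 = -2751 + 4649 = 1898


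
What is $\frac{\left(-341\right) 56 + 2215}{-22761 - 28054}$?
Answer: $\frac{16881}{50815} \approx 0.3322$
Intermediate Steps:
$\frac{\left(-341\right) 56 + 2215}{-22761 - 28054} = \frac{-19096 + 2215}{-50815} = \left(-16881\right) \left(- \frac{1}{50815}\right) = \frac{16881}{50815}$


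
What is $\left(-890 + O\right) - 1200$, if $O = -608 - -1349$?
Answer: $-1349$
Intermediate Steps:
$O = 741$ ($O = -608 + 1349 = 741$)
$\left(-890 + O\right) - 1200 = \left(-890 + 741\right) - 1200 = -149 - 1200 = -1349$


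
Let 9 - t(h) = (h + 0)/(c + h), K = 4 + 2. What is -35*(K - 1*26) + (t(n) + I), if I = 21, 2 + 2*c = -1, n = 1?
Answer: 732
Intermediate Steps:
K = 6
c = -3/2 (c = -1 + (½)*(-1) = -1 - ½ = -3/2 ≈ -1.5000)
t(h) = 9 - h/(-3/2 + h) (t(h) = 9 - (h + 0)/(-3/2 + h) = 9 - h/(-3/2 + h))
-35*(K - 1*26) + (t(n) + I) = -35*(6 - 1*26) + ((-27 + 16*1)/(-3 + 2*1) + 21) = -35*(6 - 26) + ((-27 + 16)/(-3 + 2) + 21) = -35*(-20) + (-11/(-1) + 21) = 700 + (-1*(-11) + 21) = 700 + (11 + 21) = 700 + 32 = 732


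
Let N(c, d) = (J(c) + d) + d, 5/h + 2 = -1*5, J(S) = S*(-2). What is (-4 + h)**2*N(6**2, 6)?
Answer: -65340/49 ≈ -1333.5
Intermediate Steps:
J(S) = -2*S
h = -5/7 (h = 5/(-2 - 1*5) = 5/(-2 - 5) = 5/(-7) = 5*(-1/7) = -5/7 ≈ -0.71429)
N(c, d) = -2*c + 2*d (N(c, d) = (-2*c + d) + d = (d - 2*c) + d = -2*c + 2*d)
(-4 + h)**2*N(6**2, 6) = (-4 - 5/7)**2*(-2*6**2 + 2*6) = (-33/7)**2*(-2*36 + 12) = 1089*(-72 + 12)/49 = (1089/49)*(-60) = -65340/49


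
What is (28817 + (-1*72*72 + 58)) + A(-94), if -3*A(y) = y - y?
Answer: 23691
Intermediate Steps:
A(y) = 0 (A(y) = -(y - y)/3 = -⅓*0 = 0)
(28817 + (-1*72*72 + 58)) + A(-94) = (28817 + (-1*72*72 + 58)) + 0 = (28817 + (-72*72 + 58)) + 0 = (28817 + (-5184 + 58)) + 0 = (28817 - 5126) + 0 = 23691 + 0 = 23691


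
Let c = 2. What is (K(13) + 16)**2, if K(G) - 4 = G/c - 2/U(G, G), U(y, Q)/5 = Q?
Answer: 11840481/16900 ≈ 700.62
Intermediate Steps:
U(y, Q) = 5*Q
K(G) = 4 + G/2 - 2/(5*G) (K(G) = 4 + (G/2 - 2*1/(5*G)) = 4 + (G*(1/2) - 2/(5*G)) = 4 + (G/2 - 2/(5*G)) = 4 + G/2 - 2/(5*G))
(K(13) + 16)**2 = ((4 + (1/2)*13 - 2/5/13) + 16)**2 = ((4 + 13/2 - 2/5*1/13) + 16)**2 = ((4 + 13/2 - 2/65) + 16)**2 = (1361/130 + 16)**2 = (3441/130)**2 = 11840481/16900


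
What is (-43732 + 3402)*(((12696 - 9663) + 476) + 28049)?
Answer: -1272734140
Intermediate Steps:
(-43732 + 3402)*(((12696 - 9663) + 476) + 28049) = -40330*((3033 + 476) + 28049) = -40330*(3509 + 28049) = -40330*31558 = -1272734140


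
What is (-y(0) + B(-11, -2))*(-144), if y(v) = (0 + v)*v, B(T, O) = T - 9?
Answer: 2880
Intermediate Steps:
B(T, O) = -9 + T
y(v) = v**2 (y(v) = v*v = v**2)
(-y(0) + B(-11, -2))*(-144) = (-1*0**2 + (-9 - 11))*(-144) = (-1*0 - 20)*(-144) = (0 - 20)*(-144) = -20*(-144) = 2880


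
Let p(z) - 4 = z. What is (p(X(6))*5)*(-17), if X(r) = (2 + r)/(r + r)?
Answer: -1190/3 ≈ -396.67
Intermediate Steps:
X(r) = (2 + r)/(2*r) (X(r) = (2 + r)/((2*r)) = (2 + r)*(1/(2*r)) = (2 + r)/(2*r))
p(z) = 4 + z
(p(X(6))*5)*(-17) = ((4 + (½)*(2 + 6)/6)*5)*(-17) = ((4 + (½)*(⅙)*8)*5)*(-17) = ((4 + ⅔)*5)*(-17) = ((14/3)*5)*(-17) = (70/3)*(-17) = -1190/3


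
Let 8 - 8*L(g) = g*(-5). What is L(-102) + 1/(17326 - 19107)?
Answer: -447035/7124 ≈ -62.751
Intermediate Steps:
L(g) = 1 + 5*g/8 (L(g) = 1 - g*(-5)/8 = 1 - (-5)*g/8 = 1 + 5*g/8)
L(-102) + 1/(17326 - 19107) = (1 + (5/8)*(-102)) + 1/(17326 - 19107) = (1 - 255/4) + 1/(-1781) = -251/4 - 1/1781 = -447035/7124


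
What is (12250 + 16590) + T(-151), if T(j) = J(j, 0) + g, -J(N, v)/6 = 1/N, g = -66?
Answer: 4344880/151 ≈ 28774.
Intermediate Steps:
J(N, v) = -6/N
T(j) = -66 - 6/j (T(j) = -6/j - 66 = -66 - 6/j)
(12250 + 16590) + T(-151) = (12250 + 16590) + (-66 - 6/(-151)) = 28840 + (-66 - 6*(-1/151)) = 28840 + (-66 + 6/151) = 28840 - 9960/151 = 4344880/151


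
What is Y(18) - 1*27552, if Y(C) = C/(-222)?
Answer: -1019427/37 ≈ -27552.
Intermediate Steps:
Y(C) = -C/222 (Y(C) = C*(-1/222) = -C/222)
Y(18) - 1*27552 = -1/222*18 - 1*27552 = -3/37 - 27552 = -1019427/37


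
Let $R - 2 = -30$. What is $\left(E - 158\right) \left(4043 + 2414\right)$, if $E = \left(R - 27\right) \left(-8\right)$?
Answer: $1820874$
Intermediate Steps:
$R = -28$ ($R = 2 - 30 = -28$)
$E = 440$ ($E = \left(-28 - 27\right) \left(-8\right) = \left(-55\right) \left(-8\right) = 440$)
$\left(E - 158\right) \left(4043 + 2414\right) = \left(440 - 158\right) \left(4043 + 2414\right) = 282 \cdot 6457 = 1820874$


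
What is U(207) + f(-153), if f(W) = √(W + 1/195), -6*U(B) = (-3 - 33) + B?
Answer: -57/2 + I*√5817630/195 ≈ -28.5 + 12.369*I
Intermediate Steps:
U(B) = 6 - B/6 (U(B) = -((-3 - 33) + B)/6 = -(-36 + B)/6 = 6 - B/6)
f(W) = √(1/195 + W) (f(W) = √(W + 1/195) = √(1/195 + W))
U(207) + f(-153) = (6 - ⅙*207) + √(195 + 38025*(-153))/195 = (6 - 69/2) + √(195 - 5817825)/195 = -57/2 + √(-5817630)/195 = -57/2 + (I*√5817630)/195 = -57/2 + I*√5817630/195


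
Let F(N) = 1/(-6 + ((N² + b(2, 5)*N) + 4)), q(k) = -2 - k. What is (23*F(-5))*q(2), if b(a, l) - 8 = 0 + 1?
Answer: 46/11 ≈ 4.1818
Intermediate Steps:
b(a, l) = 9 (b(a, l) = 8 + (0 + 1) = 8 + 1 = 9)
F(N) = 1/(-2 + N² + 9*N) (F(N) = 1/(-6 + ((N² + 9*N) + 4)) = 1/(-6 + (4 + N² + 9*N)) = 1/(-2 + N² + 9*N))
(23*F(-5))*q(2) = (23/(-2 + (-5)² + 9*(-5)))*(-2 - 1*2) = (23/(-2 + 25 - 45))*(-2 - 2) = (23/(-22))*(-4) = (23*(-1/22))*(-4) = -23/22*(-4) = 46/11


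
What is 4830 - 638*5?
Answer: 1640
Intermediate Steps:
4830 - 638*5 = 4830 - 1*3190 = 4830 - 3190 = 1640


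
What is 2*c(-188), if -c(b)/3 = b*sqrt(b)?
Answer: 2256*I*sqrt(47) ≈ 15466.0*I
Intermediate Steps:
c(b) = -3*b**(3/2) (c(b) = -3*b*sqrt(b) = -3*b**(3/2))
2*c(-188) = 2*(-(-1128)*I*sqrt(47)) = 2*(1128*I*sqrt(47)) = 2256*I*sqrt(47)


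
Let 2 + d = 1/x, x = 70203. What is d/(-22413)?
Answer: 140405/1573459839 ≈ 8.9233e-5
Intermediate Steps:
d = -140405/70203 (d = -2 + 1/70203 = -140405/70203 ≈ -2.0000)
d/(-22413) = -140405/70203/(-22413) = -140405/70203*(-1/22413) = 140405/1573459839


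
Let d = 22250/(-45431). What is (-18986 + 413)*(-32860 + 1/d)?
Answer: 13580214144963/22250 ≈ 6.1035e+8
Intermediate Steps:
d = -22250/45431 (d = 22250*(-1/45431) = -22250/45431 ≈ -0.48975)
(-18986 + 413)*(-32860 + 1/d) = (-18986 + 413)*(-32860 + 1/(-22250/45431)) = -18573*(-32860 - 45431/22250) = -18573*(-731180431/22250) = 13580214144963/22250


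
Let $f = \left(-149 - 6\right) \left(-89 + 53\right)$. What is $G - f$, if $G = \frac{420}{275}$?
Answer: $- \frac{306816}{55} \approx -5578.5$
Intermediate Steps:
$G = \frac{84}{55}$ ($G = 420 \cdot \frac{1}{275} = \frac{84}{55} \approx 1.5273$)
$f = 5580$ ($f = \left(-155\right) \left(-36\right) = 5580$)
$G - f = \frac{84}{55} - 5580 = - \frac{306816}{55}$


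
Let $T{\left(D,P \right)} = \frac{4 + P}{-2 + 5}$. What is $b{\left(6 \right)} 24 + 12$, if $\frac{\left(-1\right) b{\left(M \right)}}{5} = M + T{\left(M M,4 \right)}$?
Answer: $-1028$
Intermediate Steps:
$T{\left(D,P \right)} = \frac{4}{3} + \frac{P}{3}$ ($T{\left(D,P \right)} = \frac{4 + P}{3} = \left(4 + P\right) \frac{1}{3} = \frac{4}{3} + \frac{P}{3}$)
$b{\left(M \right)} = - \frac{40}{3} - 5 M$ ($b{\left(M \right)} = - 5 \left(M + \left(\frac{4}{3} + \frac{1}{3} \cdot 4\right)\right) = - 5 \left(M + \left(\frac{4}{3} + \frac{4}{3}\right)\right) = - 5 \left(M + \frac{8}{3}\right) = - 5 \left(\frac{8}{3} + M\right) = - \frac{40}{3} - 5 M$)
$b{\left(6 \right)} 24 + 12 = \left(- \frac{40}{3} - 30\right) 24 + 12 = \left(- \frac{130}{3}\right) 24 + 12 = -1040 + 12 = -1028$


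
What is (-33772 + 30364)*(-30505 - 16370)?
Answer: 159750000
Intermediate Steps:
(-33772 + 30364)*(-30505 - 16370) = -3408*(-46875) = 159750000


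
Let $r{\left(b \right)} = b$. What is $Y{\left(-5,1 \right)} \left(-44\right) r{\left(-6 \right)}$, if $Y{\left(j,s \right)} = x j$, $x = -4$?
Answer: $5280$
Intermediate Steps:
$Y{\left(j,s \right)} = - 4 j$
$Y{\left(-5,1 \right)} \left(-44\right) r{\left(-6 \right)} = \left(-4\right) \left(-5\right) \left(-44\right) \left(-6\right) = 20 \left(-44\right) \left(-6\right) = \left(-880\right) \left(-6\right) = 5280$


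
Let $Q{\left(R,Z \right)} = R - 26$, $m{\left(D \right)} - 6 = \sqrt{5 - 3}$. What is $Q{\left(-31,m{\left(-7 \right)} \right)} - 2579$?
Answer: $-2636$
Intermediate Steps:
$m{\left(D \right)} = 6 + \sqrt{2}$ ($m{\left(D \right)} = 6 + \sqrt{5 - 3} = 6 + \sqrt{2}$)
$Q{\left(R,Z \right)} = -26 + R$
$Q{\left(-31,m{\left(-7 \right)} \right)} - 2579 = \left(-26 - 31\right) - 2579 = -57 - 2579 = -2636$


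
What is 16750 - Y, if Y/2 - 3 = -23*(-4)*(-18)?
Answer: 20056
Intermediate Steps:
Y = -3306 (Y = 6 + 2*(-23*(-4)*(-18)) = 6 + 2*(92*(-18)) = 6 + 2*(-1656) = 6 - 3312 = -3306)
16750 - Y = 16750 - 1*(-3306) = 16750 + 3306 = 20056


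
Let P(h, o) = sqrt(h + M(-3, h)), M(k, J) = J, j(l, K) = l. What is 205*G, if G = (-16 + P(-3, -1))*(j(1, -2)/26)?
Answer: -1640/13 + 205*I*sqrt(6)/26 ≈ -126.15 + 19.313*I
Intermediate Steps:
P(h, o) = sqrt(2)*sqrt(h) (P(h, o) = sqrt(h + h) = sqrt(2*h) = sqrt(2)*sqrt(h))
G = -8/13 + I*sqrt(6)/26 (G = (-16 + sqrt(2)*sqrt(-3))*(1/26) = (-16 + sqrt(2)*(I*sqrt(3)))*(1*(1/26)) = (-16 + I*sqrt(6))*(1/26) = -8/13 + I*sqrt(6)/26 ≈ -0.61539 + 0.094211*I)
205*G = 205*(-8/13 + I*sqrt(6)/26) = -1640/13 + 205*I*sqrt(6)/26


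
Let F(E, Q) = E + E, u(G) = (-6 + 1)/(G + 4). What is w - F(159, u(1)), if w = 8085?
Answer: 7767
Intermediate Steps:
u(G) = -5/(4 + G)
F(E, Q) = 2*E
w - F(159, u(1)) = 8085 - 2*159 = 8085 - 1*318 = 8085 - 318 = 7767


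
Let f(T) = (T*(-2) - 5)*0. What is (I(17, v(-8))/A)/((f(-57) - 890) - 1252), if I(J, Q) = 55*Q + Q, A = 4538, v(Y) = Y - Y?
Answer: 0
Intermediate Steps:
v(Y) = 0
f(T) = 0 (f(T) = (-2*T - 5)*0 = (-5 - 2*T)*0 = 0)
I(J, Q) = 56*Q
(I(17, v(-8))/A)/((f(-57) - 890) - 1252) = ((56*0)/4538)/((0 - 890) - 1252) = (0*(1/4538))/(-890 - 1252) = 0/(-2142) = 0*(-1/2142) = 0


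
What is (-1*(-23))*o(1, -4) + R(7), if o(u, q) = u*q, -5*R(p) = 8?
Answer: -468/5 ≈ -93.600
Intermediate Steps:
R(p) = -8/5 (R(p) = -⅕*8 = -8/5)
o(u, q) = q*u
(-1*(-23))*o(1, -4) + R(7) = (-1*(-23))*(-4*1) - 8/5 = 23*(-4) - 8/5 = -92 - 8/5 = -468/5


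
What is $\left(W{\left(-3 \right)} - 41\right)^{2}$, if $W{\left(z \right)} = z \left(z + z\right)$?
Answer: $529$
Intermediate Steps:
$W{\left(z \right)} = 2 z^{2}$ ($W{\left(z \right)} = z 2 z = 2 z^{2}$)
$\left(W{\left(-3 \right)} - 41\right)^{2} = \left(2 \left(-3\right)^{2} - 41\right)^{2} = \left(2 \cdot 9 - 41\right)^{2} = \left(18 - 41\right)^{2} = \left(-23\right)^{2} = 529$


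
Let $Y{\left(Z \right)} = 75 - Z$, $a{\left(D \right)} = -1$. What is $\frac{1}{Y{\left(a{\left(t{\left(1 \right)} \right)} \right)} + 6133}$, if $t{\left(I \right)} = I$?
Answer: $\frac{1}{6209} \approx 0.00016106$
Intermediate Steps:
$\frac{1}{Y{\left(a{\left(t{\left(1 \right)} \right)} \right)} + 6133} = \frac{1}{\left(75 - -1\right) + 6133} = \frac{1}{\left(75 + 1\right) + 6133} = \frac{1}{76 + 6133} = \frac{1}{6209}$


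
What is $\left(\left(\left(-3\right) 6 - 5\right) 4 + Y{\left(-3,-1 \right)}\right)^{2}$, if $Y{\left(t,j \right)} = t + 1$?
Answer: $8836$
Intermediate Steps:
$Y{\left(t,j \right)} = 1 + t$
$\left(\left(\left(-3\right) 6 - 5\right) 4 + Y{\left(-3,-1 \right)}\right)^{2} = \left(\left(\left(-3\right) 6 - 5\right) 4 + \left(1 - 3\right)\right)^{2} = \left(\left(-18 - 5\right) 4 - 2\right)^{2} = \left(\left(-23\right) 4 - 2\right)^{2} = \left(-92 - 2\right)^{2} = \left(-94\right)^{2} = 8836$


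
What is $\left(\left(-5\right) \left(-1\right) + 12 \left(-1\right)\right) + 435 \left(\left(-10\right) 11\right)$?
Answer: $-47857$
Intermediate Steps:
$\left(\left(-5\right) \left(-1\right) + 12 \left(-1\right)\right) + 435 \left(\left(-10\right) 11\right) = \left(5 - 12\right) + 435 \left(-110\right) = -7 - 47850 = -47857$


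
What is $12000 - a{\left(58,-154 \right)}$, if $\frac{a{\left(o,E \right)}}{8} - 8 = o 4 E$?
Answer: $297760$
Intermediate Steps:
$a{\left(o,E \right)} = 64 + 32 E o$ ($a{\left(o,E \right)} = 64 + 8 o 4 E = 64 + 8 \cdot 4 o E = 64 + 8 \cdot 4 E o = 64 + 32 E o$)
$12000 - a{\left(58,-154 \right)} = 12000 - \left(64 + 32 \left(-154\right) 58\right) = 12000 - \left(64 - 285824\right) = 12000 - -285760 = 12000 + 285760 = 297760$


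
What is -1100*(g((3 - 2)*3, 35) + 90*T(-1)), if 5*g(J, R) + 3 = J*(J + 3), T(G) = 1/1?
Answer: -102300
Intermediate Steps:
T(G) = 1
g(J, R) = -⅗ + J*(3 + J)/5 (g(J, R) = -⅗ + (J*(J + 3))/5 = -⅗ + (J*(3 + J))/5 = -⅗ + J*(3 + J)/5)
-1100*(g((3 - 2)*3, 35) + 90*T(-1)) = -1100*((-⅗ + ((3 - 2)*3)²/5 + 3*((3 - 2)*3)/5) + 90*1) = -1100*((-⅗ + (1*3)²/5 + 3*(1*3)/5) + 90) = -1100*((-⅗ + (⅕)*3² + (⅗)*3) + 90) = -1100*((-⅗ + (⅕)*9 + 9/5) + 90) = -1100*((-⅗ + 9/5 + 9/5) + 90) = -1100*(3 + 90) = -1100*93 = -102300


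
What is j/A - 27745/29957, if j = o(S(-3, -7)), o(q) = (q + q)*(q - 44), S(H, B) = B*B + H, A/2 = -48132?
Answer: -334544596/360472581 ≈ -0.92807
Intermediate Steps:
A = -96264 (A = 2*(-48132) = -96264)
S(H, B) = H + B**2 (S(H, B) = B**2 + H = H + B**2)
o(q) = 2*q*(-44 + q) (o(q) = (2*q)*(-44 + q) = 2*q*(-44 + q))
j = 184 (j = 2*(-3 + (-7)**2)*(-44 + (-3 + (-7)**2)) = 2*(-3 + 49)*(-44 + (-3 + 49)) = 2*46*(-44 + 46) = 2*46*2 = 184)
j/A - 27745/29957 = 184/(-96264) - 27745/29957 = 184*(-1/96264) - 27745*1/29957 = -23/12033 - 27745/29957 = -334544596/360472581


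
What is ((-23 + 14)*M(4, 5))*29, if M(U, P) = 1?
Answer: -261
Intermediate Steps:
((-23 + 14)*M(4, 5))*29 = ((-23 + 14)*1)*29 = -9*1*29 = -9*29 = -261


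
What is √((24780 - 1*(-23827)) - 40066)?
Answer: 3*√949 ≈ 92.417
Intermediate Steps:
√((24780 - 1*(-23827)) - 40066) = √((24780 + 23827) - 40066) = √(48607 - 40066) = √8541 = 3*√949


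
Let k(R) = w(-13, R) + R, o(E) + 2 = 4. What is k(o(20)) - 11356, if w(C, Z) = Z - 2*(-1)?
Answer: -11350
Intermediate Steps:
w(C, Z) = 2 + Z (w(C, Z) = Z + 2 = 2 + Z)
o(E) = 2 (o(E) = -2 + 4 = 2)
k(R) = 2 + 2*R (k(R) = (2 + R) + R = 2 + 2*R)
k(o(20)) - 11356 = (2 + 2*2) - 11356 = (2 + 4) - 11356 = 6 - 11356 = -11350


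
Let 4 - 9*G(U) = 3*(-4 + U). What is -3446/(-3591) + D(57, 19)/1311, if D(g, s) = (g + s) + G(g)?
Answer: 3607/3591 ≈ 1.0045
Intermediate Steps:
G(U) = 16/9 - U/3 (G(U) = 4/9 - (-4 + U)/3 = 4/9 - (-12 + 3*U)/9 = 4/9 + (4/3 - U/3) = 16/9 - U/3)
D(g, s) = 16/9 + s + 2*g/3 (D(g, s) = (g + s) + (16/9 - g/3) = 16/9 + s + 2*g/3)
-3446/(-3591) + D(57, 19)/1311 = -3446/(-3591) + (16/9 + 19 + (2/3)*57)/1311 = -3446*(-1/3591) + (16/9 + 19 + 38)*(1/1311) = 3446/3591 + (529/9)*(1/1311) = 3446/3591 + 23/513 = 3607/3591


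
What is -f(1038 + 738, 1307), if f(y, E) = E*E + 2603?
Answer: -1710852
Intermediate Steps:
f(y, E) = 2603 + E² (f(y, E) = E² + 2603 = 2603 + E²)
-f(1038 + 738, 1307) = -(2603 + 1307²) = -(2603 + 1708249) = -1*1710852 = -1710852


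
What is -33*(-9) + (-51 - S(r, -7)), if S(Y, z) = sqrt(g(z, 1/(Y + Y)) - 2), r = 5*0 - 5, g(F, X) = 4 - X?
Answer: 246 - sqrt(210)/10 ≈ 244.55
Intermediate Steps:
r = -5 (r = 0 - 5 = -5)
S(Y, z) = sqrt(2 - 1/(2*Y)) (S(Y, z) = sqrt((4 - 1/(Y + Y)) - 2) = sqrt((4 - 1/(2*Y)) - 2) = sqrt(2 - 1/(2*Y)))
-33*(-9) + (-51 - S(r, -7)) = -33*(-9) + (-51 - sqrt(8 - 2/(-5))/2) = 297 + (-51 - sqrt(8 - 2*(-1/5))/2) = 297 + (-51 - sqrt(8 + 2/5)/2) = 297 + (-51 - sqrt(42/5)/2) = 297 + (-51 - sqrt(210)/5/2) = 297 + (-51 - sqrt(210)/10) = 246 - sqrt(210)/10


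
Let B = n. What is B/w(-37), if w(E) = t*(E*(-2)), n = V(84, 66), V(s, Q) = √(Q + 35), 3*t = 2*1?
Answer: 3*√101/148 ≈ 0.20371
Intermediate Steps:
t = ⅔ (t = (2*1)/3 = (⅓)*2 = ⅔ ≈ 0.66667)
V(s, Q) = √(35 + Q)
n = √101 (n = √(35 + 66) = √101 ≈ 10.050)
w(E) = -4*E/3 (w(E) = 2*(E*(-2))/3 = 2*(-2*E)/3 = -4*E/3)
B = √101 ≈ 10.050
B/w(-37) = √101/((-4/3*(-37))) = √101/(148/3) = √101*(3/148) = 3*√101/148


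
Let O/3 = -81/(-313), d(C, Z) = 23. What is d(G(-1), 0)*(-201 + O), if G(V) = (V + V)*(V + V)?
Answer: -1441410/313 ≈ -4605.1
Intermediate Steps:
G(V) = 4*V² (G(V) = (2*V)*(2*V) = 4*V²)
O = 243/313 (O = 3*(-81/(-313)) = 3*(-81*(-1/313)) = 3*(81/313) = 243/313 ≈ 0.77636)
d(G(-1), 0)*(-201 + O) = 23*(-201 + 243/313) = 23*(-62670/313) = -1441410/313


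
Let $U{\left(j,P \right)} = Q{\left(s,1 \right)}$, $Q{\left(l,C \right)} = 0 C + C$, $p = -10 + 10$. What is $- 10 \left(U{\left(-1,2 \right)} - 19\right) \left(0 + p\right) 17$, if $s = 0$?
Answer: $0$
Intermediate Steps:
$p = 0$
$Q{\left(l,C \right)} = C$ ($Q{\left(l,C \right)} = 0 + C = C$)
$U{\left(j,P \right)} = 1$
$- 10 \left(U{\left(-1,2 \right)} - 19\right) \left(0 + p\right) 17 = - 10 \left(1 - 19\right) \left(0 + 0\right) 17 = - 10 \left(\left(-18\right) 0\right) 17 = \left(-10\right) 0 \cdot 17 = 0 \cdot 17 = 0$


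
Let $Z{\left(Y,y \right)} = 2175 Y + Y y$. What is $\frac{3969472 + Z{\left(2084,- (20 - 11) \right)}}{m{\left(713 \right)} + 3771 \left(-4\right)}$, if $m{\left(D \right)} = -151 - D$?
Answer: $- \frac{2120854}{3987} \approx -531.94$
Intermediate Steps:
$\frac{3969472 + Z{\left(2084,- (20 - 11) \right)}}{m{\left(713 \right)} + 3771 \left(-4\right)} = \frac{3969472 + 2084 \left(2175 - \left(20 - 11\right)\right)}{\left(-151 - 713\right) + 3771 \left(-4\right)} = \frac{3969472 + 2084 \left(2175 - 9\right)}{\left(-151 - 713\right) - 15084} = \frac{3969472 + 2084 \left(2175 - 9\right)}{-864 - 15084} = \frac{3969472 + 2084 \cdot 2166}{-15948} = \left(3969472 + 4513944\right) \left(- \frac{1}{15948}\right) = 8483416 \left(- \frac{1}{15948}\right) = - \frac{2120854}{3987}$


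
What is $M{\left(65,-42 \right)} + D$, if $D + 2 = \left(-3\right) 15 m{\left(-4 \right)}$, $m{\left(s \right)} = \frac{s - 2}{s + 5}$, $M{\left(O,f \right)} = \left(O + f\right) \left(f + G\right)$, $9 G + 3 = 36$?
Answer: $- \frac{1841}{3} \approx -613.67$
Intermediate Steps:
$G = \frac{11}{3}$ ($G = - \frac{1}{3} + \frac{1}{9} \cdot 36 = - \frac{1}{3} + 4 = \frac{11}{3} \approx 3.6667$)
$M{\left(O,f \right)} = \left(\frac{11}{3} + f\right) \left(O + f\right)$ ($M{\left(O,f \right)} = \left(O + f\right) \left(f + \frac{11}{3}\right) = \left(O + f\right) \left(\frac{11}{3} + f\right) = \left(\frac{11}{3} + f\right) \left(O + f\right)$)
$m{\left(s \right)} = \frac{-2 + s}{5 + s}$
$D = 268$ ($D = -2 + \left(-3\right) 15 \frac{-2 - 4}{5 - 4} = -2 - 45 \cdot 1^{-1} \left(-6\right) = -2 - 45 \cdot 1 \left(-6\right) = -2 - -270 = -2 + 270 = 268$)
$M{\left(65,-42 \right)} + D = \left(\left(-42\right)^{2} + \frac{11}{3} \cdot 65 + \frac{11}{3} \left(-42\right) + 65 \left(-42\right)\right) + 268 = \left(1764 + \frac{715}{3} - 154 - 2730\right) + 268 = - \frac{2645}{3} + 268 = - \frac{1841}{3}$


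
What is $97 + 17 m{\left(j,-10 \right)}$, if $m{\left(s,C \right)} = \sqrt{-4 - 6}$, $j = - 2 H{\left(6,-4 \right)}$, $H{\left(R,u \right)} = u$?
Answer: $97 + 17 i \sqrt{10} \approx 97.0 + 53.759 i$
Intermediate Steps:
$j = 8$ ($j = \left(-2\right) \left(-4\right) = 8$)
$m{\left(s,C \right)} = i \sqrt{10}$ ($m{\left(s,C \right)} = \sqrt{-10} = i \sqrt{10}$)
$97 + 17 m{\left(j,-10 \right)} = 97 + 17 i \sqrt{10}$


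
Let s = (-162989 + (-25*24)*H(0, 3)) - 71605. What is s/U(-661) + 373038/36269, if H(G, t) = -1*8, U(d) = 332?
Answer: -4105274985/6020654 ≈ -681.87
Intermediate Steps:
H(G, t) = -8
s = -229794 (s = (-162989 - 25*24*(-8)) - 71605 = (-162989 - 600*(-8)) - 71605 = (-162989 + 4800) - 71605 = -158189 - 71605 = -229794)
s/U(-661) + 373038/36269 = -229794/332 + 373038/36269 = -229794*1/332 + 373038*(1/36269) = -114897/166 + 373038/36269 = -4105274985/6020654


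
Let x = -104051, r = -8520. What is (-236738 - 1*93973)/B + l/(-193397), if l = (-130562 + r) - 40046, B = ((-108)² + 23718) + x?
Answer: 76259055899/13280378593 ≈ 5.7422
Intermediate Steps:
B = -68669 (B = ((-108)² + 23718) - 104051 = (11664 + 23718) - 104051 = 35382 - 104051 = -68669)
l = -179128 (l = (-130562 - 8520) - 40046 = -139082 - 40046 = -179128)
(-236738 - 1*93973)/B + l/(-193397) = (-236738 - 1*93973)/(-68669) - 179128/(-193397) = (-236738 - 93973)*(-1/68669) - 179128*(-1/193397) = -330711*(-1/68669) + 179128/193397 = 330711/68669 + 179128/193397 = 76259055899/13280378593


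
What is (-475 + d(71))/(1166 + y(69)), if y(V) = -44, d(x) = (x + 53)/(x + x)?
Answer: -11221/26554 ≈ -0.42257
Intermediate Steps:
d(x) = (53 + x)/(2*x) (d(x) = (53 + x)/((2*x)) = (53 + x)*(1/(2*x)) = (53 + x)/(2*x))
(-475 + d(71))/(1166 + y(69)) = (-475 + (½)*(53 + 71)/71)/(1166 - 44) = (-475 + (½)*(1/71)*124)/1122 = (-475 + 62/71)*(1/1122) = -33663/71*1/1122 = -11221/26554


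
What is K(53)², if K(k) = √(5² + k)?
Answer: 78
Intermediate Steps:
K(k) = √(25 + k)
K(53)² = (√(25 + 53))² = (√78)² = 78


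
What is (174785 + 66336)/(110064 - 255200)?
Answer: -241121/145136 ≈ -1.6613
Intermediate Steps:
(174785 + 66336)/(110064 - 255200) = 241121/(-145136) = 241121*(-1/145136) = -241121/145136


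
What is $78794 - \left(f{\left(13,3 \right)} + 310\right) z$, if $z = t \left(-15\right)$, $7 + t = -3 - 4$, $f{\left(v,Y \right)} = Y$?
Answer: $13064$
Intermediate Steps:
$t = -14$ ($t = -7 - 7 = -14$)
$z = 210$ ($z = \left(-14\right) \left(-15\right) = 210$)
$78794 - \left(f{\left(13,3 \right)} + 310\right) z = 78794 - \left(3 + 310\right) 210 = 78794 - 313 \cdot 210 = 78794 - 65730 = 13064$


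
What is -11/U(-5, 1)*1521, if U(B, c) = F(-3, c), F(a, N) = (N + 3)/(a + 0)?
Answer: 50193/4 ≈ 12548.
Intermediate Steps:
F(a, N) = (3 + N)/a
U(B, c) = -1 - c/3 (U(B, c) = (3 + c)/(-3) = -(3 + c)/3 = -1 - c/3)
-11/U(-5, 1)*1521 = -11/(-1 - ⅓*1)*1521 = -11/(-1 - ⅓)*1521 = -11/(-4/3)*1521 = -11*(-¾)*1521 = (33/4)*1521 = 50193/4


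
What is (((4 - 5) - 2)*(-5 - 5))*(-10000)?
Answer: -300000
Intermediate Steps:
(((4 - 5) - 2)*(-5 - 5))*(-10000) = ((-1 - 2)*(-10))*(-10000) = -3*(-10)*(-10000) = 30*(-10000) = -300000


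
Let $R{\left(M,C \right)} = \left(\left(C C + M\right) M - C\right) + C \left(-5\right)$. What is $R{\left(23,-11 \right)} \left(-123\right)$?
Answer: $-415494$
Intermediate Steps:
$R{\left(M,C \right)} = - 6 C + M \left(M + C^{2}\right)$ ($R{\left(M,C \right)} = \left(\left(C^{2} + M\right) M - C\right) - 5 C = \left(\left(M + C^{2}\right) M - C\right) - 5 C = \left(M \left(M + C^{2}\right) - C\right) - 5 C = \left(- C + M \left(M + C^{2}\right)\right) - 5 C = - 6 C + M \left(M + C^{2}\right)$)
$R{\left(23,-11 \right)} \left(-123\right) = \left(23^{2} - -66 + 23 \left(-11\right)^{2}\right) \left(-123\right) = \left(529 + 66 + 23 \cdot 121\right) \left(-123\right) = \left(529 + 66 + 2783\right) \left(-123\right) = 3378 \left(-123\right) = -415494$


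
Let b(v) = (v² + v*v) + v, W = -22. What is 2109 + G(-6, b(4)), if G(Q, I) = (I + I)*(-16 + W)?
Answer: -627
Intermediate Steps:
b(v) = v + 2*v² (b(v) = (v² + v²) + v = 2*v² + v = v + 2*v²)
G(Q, I) = -76*I (G(Q, I) = (I + I)*(-16 - 22) = (2*I)*(-38) = -76*I)
2109 + G(-6, b(4)) = 2109 - 304*(1 + 2*4) = 2109 - 304*(1 + 8) = 2109 - 304*9 = 2109 - 76*36 = 2109 - 2736 = -627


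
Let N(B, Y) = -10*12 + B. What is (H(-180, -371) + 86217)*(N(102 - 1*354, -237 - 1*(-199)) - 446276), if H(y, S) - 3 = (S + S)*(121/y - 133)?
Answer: -3726480516644/45 ≈ -8.2811e+10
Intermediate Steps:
H(y, S) = 3 + 2*S*(-133 + 121/y) (H(y, S) = 3 + (S + S)*(121/y - 133) = 3 + (2*S)*(-133 + 121/y) = 3 + 2*S*(-133 + 121/y))
N(B, Y) = -120 + B
(H(-180, -371) + 86217)*(N(102 - 1*354, -237 - 1*(-199)) - 446276) = ((3 - 266*(-371) + 242*(-371)/(-180)) + 86217)*((-120 + (102 - 1*354)) - 446276) = ((3 + 98686 + 242*(-371)*(-1/180)) + 86217)*((-120 + (102 - 354)) - 446276) = ((3 + 98686 + 44891/90) + 86217)*((-120 - 252) - 446276) = (8926901/90 + 86217)*(-372 - 446276) = (16686431/90)*(-446648) = -3726480516644/45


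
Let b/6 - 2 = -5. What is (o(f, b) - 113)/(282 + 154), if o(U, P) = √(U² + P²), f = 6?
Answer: -113/436 + 3*√10/218 ≈ -0.21566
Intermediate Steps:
b = -18 (b = 12 + 6*(-5) = 12 - 30 = -18)
o(U, P) = √(P² + U²)
(o(f, b) - 113)/(282 + 154) = (√((-18)² + 6²) - 113)/(282 + 154) = (√(324 + 36) - 113)/436 = (√360 - 113)*(1/436) = (6*√10 - 113)*(1/436) = (-113 + 6*√10)*(1/436) = -113/436 + 3*√10/218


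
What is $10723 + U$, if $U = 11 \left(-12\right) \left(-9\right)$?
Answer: $11911$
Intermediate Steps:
$U = 1188$ ($U = \left(-132\right) \left(-9\right) = 1188$)
$10723 + U = 10723 + 1188 = 11911$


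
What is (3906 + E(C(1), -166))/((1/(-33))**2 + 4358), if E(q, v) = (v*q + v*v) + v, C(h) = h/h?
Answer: 33900570/4745863 ≈ 7.1432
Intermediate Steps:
C(h) = 1
E(q, v) = v + v**2 + q*v (E(q, v) = (q*v + v**2) + v = (v**2 + q*v) + v = v + v**2 + q*v)
(3906 + E(C(1), -166))/((1/(-33))**2 + 4358) = (3906 - 166*(1 + 1 - 166))/((1/(-33))**2 + 4358) = (3906 - 166*(-164))/((-1/33)**2 + 4358) = (3906 + 27224)/(1/1089 + 4358) = 31130/(4745863/1089) = 31130*(1089/4745863) = 33900570/4745863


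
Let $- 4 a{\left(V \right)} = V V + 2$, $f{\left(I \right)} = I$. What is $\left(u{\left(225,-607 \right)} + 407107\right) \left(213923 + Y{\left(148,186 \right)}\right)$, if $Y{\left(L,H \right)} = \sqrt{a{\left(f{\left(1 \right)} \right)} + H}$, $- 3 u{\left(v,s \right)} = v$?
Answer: $87073506536 + 203516 \sqrt{741} \approx 8.7079 \cdot 10^{10}$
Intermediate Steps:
$u{\left(v,s \right)} = - \frac{v}{3}$
$a{\left(V \right)} = - \frac{1}{2} - \frac{V^{2}}{4}$ ($a{\left(V \right)} = - \frac{V V + 2}{4} = - \frac{V^{2} + 2}{4} = - \frac{2 + V^{2}}{4} = - \frac{1}{2} - \frac{V^{2}}{4}$)
$Y{\left(L,H \right)} = \sqrt{- \frac{3}{4} + H}$ ($Y{\left(L,H \right)} = \sqrt{\left(- \frac{1}{2} - \frac{1^{2}}{4}\right) + H} = \sqrt{\left(- \frac{1}{2} - \frac{1}{4}\right) + H} = \sqrt{- \frac{3}{4} + H}$)
$\left(u{\left(225,-607 \right)} + 407107\right) \left(213923 + Y{\left(148,186 \right)}\right) = \left(\left(- \frac{1}{3}\right) 225 + 407107\right) \left(213923 + \frac{\sqrt{-3 + 4 \cdot 186}}{2}\right) = \left(-75 + 407107\right) \left(213923 + \frac{\sqrt{-3 + 744}}{2}\right) = 407032 \left(213923 + \frac{\sqrt{741}}{2}\right) = 87073506536 + 203516 \sqrt{741}$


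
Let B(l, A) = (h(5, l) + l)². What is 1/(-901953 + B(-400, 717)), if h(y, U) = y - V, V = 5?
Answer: -1/741953 ≈ -1.3478e-6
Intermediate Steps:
h(y, U) = -5 + y (h(y, U) = y - 1*5 = y - 5 = -5 + y)
B(l, A) = l² (B(l, A) = ((-5 + 5) + l)² = (0 + l)² = l²)
1/(-901953 + B(-400, 717)) = 1/(-901953 + (-400)²) = 1/(-901953 + 160000) = 1/(-741953) = -1/741953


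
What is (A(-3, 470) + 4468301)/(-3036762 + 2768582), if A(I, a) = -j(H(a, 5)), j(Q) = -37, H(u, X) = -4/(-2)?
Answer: -2234169/134090 ≈ -16.662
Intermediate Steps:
H(u, X) = 2 (H(u, X) = -4*(-1/2) = 2)
A(I, a) = 37 (A(I, a) = -1*(-37) = 37)
(A(-3, 470) + 4468301)/(-3036762 + 2768582) = (37 + 4468301)/(-3036762 + 2768582) = 4468338/(-268180) = 4468338*(-1/268180) = -2234169/134090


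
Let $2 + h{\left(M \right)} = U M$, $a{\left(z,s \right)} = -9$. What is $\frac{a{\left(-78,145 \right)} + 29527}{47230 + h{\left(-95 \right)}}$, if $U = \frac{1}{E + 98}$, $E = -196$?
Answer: $\frac{2892764}{4628439} \approx 0.625$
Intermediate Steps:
$U = - \frac{1}{98}$ ($U = \frac{1}{-196 + 98} = \frac{1}{-98} = - \frac{1}{98} \approx -0.010204$)
$h{\left(M \right)} = -2 - \frac{M}{98}$
$\frac{a{\left(-78,145 \right)} + 29527}{47230 + h{\left(-95 \right)}} = \frac{-9 + 29527}{47230 - \frac{101}{98}} = \frac{29518}{47230 + \left(-2 + \frac{95}{98}\right)} = \frac{29518}{47230 - \frac{101}{98}} = \frac{29518}{\frac{4628439}{98}} = 29518 \cdot \frac{98}{4628439} = \frac{2892764}{4628439}$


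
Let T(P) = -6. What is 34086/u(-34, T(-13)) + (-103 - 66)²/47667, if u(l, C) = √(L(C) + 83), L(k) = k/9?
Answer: 28561/47667 + 138*√741 ≈ 3757.1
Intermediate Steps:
L(k) = k/9 (L(k) = k*(⅑) = k/9)
u(l, C) = √(83 + C/9) (u(l, C) = √(C/9 + 83) = √(83 + C/9))
34086/u(-34, T(-13)) + (-103 - 66)²/47667 = 34086/((√(747 - 6)/3)) + (-103 - 66)²/47667 = 34086/((√741/3)) + (-169)²*(1/47667) = 34086*(√741/247) + 28561*(1/47667) = 138*√741 + 28561/47667 = 28561/47667 + 138*√741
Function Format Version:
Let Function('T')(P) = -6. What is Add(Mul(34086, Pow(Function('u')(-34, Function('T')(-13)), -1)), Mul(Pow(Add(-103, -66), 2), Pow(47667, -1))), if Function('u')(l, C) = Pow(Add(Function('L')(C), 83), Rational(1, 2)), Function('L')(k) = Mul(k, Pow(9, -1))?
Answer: Add(Rational(28561, 47667), Mul(138, Pow(741, Rational(1, 2)))) ≈ 3757.1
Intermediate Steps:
Function('L')(k) = Mul(Rational(1, 9), k) (Function('L')(k) = Mul(k, Rational(1, 9)) = Mul(Rational(1, 9), k))
Function('u')(l, C) = Pow(Add(83, Mul(Rational(1, 9), C)), Rational(1, 2)) (Function('u')(l, C) = Pow(Add(Mul(Rational(1, 9), C), 83), Rational(1, 2)) = Pow(Add(83, Mul(Rational(1, 9), C)), Rational(1, 2)))
Add(Mul(34086, Pow(Function('u')(-34, Function('T')(-13)), -1)), Mul(Pow(Add(-103, -66), 2), Pow(47667, -1))) = Add(Mul(34086, Pow(Mul(Rational(1, 3), Pow(Add(747, -6), Rational(1, 2))), -1)), Mul(Pow(Add(-103, -66), 2), Pow(47667, -1))) = Add(Mul(34086, Pow(Mul(Rational(1, 3), Pow(741, Rational(1, 2))), -1)), Mul(Pow(-169, 2), Rational(1, 47667))) = Add(Mul(34086, Mul(Rational(1, 247), Pow(741, Rational(1, 2)))), Mul(28561, Rational(1, 47667))) = Add(Mul(138, Pow(741, Rational(1, 2))), Rational(28561, 47667)) = Add(Rational(28561, 47667), Mul(138, Pow(741, Rational(1, 2))))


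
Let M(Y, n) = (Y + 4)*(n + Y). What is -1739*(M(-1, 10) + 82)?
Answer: -189551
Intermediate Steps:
M(Y, n) = (4 + Y)*(Y + n)
-1739*(M(-1, 10) + 82) = -1739*(((-1)**2 + 4*(-1) + 4*10 - 1*10) + 82) = -1739*((1 - 4 + 40 - 10) + 82) = -1739*(27 + 82) = -1739*109 = -189551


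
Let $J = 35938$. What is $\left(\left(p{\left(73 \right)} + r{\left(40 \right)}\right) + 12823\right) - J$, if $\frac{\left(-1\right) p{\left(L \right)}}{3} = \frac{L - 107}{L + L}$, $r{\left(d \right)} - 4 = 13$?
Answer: $- \frac{1686103}{73} \approx -23097.0$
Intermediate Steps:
$r{\left(d \right)} = 17$ ($r{\left(d \right)} = 4 + 13 = 17$)
$p{\left(L \right)} = - \frac{3 \left(-107 + L\right)}{2 L}$ ($p{\left(L \right)} = - 3 \frac{L - 107}{L + L} = - 3 \frac{-107 + L}{2 L} = - \frac{3 \left(-107 + L\right)}{2 L}$)
$\left(\left(p{\left(73 \right)} + r{\left(40 \right)}\right) + 12823\right) - J = \left(\left(\frac{3 \left(107 - 73\right)}{2 \cdot 73} + 17\right) + 12823\right) - 35938 = \left(\left(\frac{3}{2} \cdot \frac{1}{73} \left(107 - 73\right) + 17\right) + 12823\right) - 35938 = \left(\left(\frac{3}{2} \cdot \frac{1}{73} \cdot 34 + 17\right) + 12823\right) - 35938 = \left(\left(\frac{51}{73} + 17\right) + 12823\right) - 35938 = \left(\frac{1292}{73} + 12823\right) - 35938 = \frac{937371}{73} - 35938 = - \frac{1686103}{73}$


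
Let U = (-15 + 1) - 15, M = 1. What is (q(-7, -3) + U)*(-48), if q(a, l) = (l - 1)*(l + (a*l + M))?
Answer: 5040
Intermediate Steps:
U = -29 (U = -14 - 15 = -29)
q(a, l) = (-1 + l)*(1 + l + a*l) (q(a, l) = (l - 1)*(l + (a*l + 1)) = (-1 + l)*(l + (1 + a*l)) = (-1 + l)*(1 + l + a*l))
(q(-7, -3) + U)*(-48) = ((-1 + (-3)**2 - 7*(-3)**2 - 1*(-7)*(-3)) - 29)*(-48) = ((-1 + 9 - 7*9 - 21) - 29)*(-48) = ((-1 + 9 - 63 - 21) - 29)*(-48) = (-76 - 29)*(-48) = -105*(-48) = 5040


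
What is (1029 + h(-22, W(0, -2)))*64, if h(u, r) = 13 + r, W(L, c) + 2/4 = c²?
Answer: 66912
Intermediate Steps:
W(L, c) = -½ + c²
(1029 + h(-22, W(0, -2)))*64 = (1029 + (13 + (-½ + (-2)²)))*64 = (1029 + (13 + (-½ + 4)))*64 = (1029 + (13 + 7/2))*64 = (1029 + 33/2)*64 = (2091/2)*64 = 66912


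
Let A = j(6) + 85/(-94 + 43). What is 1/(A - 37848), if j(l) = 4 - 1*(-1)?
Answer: -3/113534 ≈ -2.6424e-5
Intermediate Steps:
j(l) = 5 (j(l) = 4 + 1 = 5)
A = 10/3 (A = 5 + 85/(-94 + 43) = 5 + 85/(-51) = 5 + 85*(-1/51) = 5 - 5/3 = 10/3 ≈ 3.3333)
1/(A - 37848) = 1/(10/3 - 37848) = 1/(-113534/3) = -3/113534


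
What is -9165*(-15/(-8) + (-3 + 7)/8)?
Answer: -174135/8 ≈ -21767.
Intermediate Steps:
-9165*(-15/(-8) + (-3 + 7)/8) = -9165*(-15*(-1/8) + 4*(1/8)) = -9165*(15/8 + 1/2) = -9165*19/8 = -174135/8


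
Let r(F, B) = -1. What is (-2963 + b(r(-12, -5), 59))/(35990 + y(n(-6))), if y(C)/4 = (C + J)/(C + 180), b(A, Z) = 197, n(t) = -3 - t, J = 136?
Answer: -253089/3293363 ≈ -0.076848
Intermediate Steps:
y(C) = 4*(136 + C)/(180 + C) (y(C) = 4*((C + 136)/(C + 180)) = 4*((136 + C)/(180 + C)) = 4*(136 + C)/(180 + C))
(-2963 + b(r(-12, -5), 59))/(35990 + y(n(-6))) = (-2963 + 197)/(35990 + 4*(136 + (-3 - 1*(-6)))/(180 + (-3 - 1*(-6)))) = -2766/(35990 + 4*(136 + (-3 + 6))/(180 + (-3 + 6))) = -2766/(35990 + 4*(136 + 3)/(180 + 3)) = -2766/(35990 + 4*139/183) = -2766/(35990 + 4*(1/183)*139) = -2766/(35990 + 556/183) = -2766/6586726/183 = -2766*183/6586726 = -253089/3293363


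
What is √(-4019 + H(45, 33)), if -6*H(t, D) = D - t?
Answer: I*√4017 ≈ 63.38*I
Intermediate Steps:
H(t, D) = -D/6 + t/6 (H(t, D) = -(D - t)/6 = -D/6 + t/6)
√(-4019 + H(45, 33)) = √(-4019 + (-⅙*33 + (⅙)*45)) = √(-4019 + (-11/2 + 15/2)) = √(-4019 + 2) = √(-4017) = I*√4017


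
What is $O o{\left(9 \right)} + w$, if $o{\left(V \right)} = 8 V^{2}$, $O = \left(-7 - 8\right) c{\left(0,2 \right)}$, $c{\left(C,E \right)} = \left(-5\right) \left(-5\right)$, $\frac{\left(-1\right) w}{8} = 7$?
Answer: $-243056$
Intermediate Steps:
$w = -56$ ($w = \left(-8\right) 7 = -56$)
$c{\left(C,E \right)} = 25$
$O = -375$ ($O = \left(-7 - 8\right) 25 = \left(-15\right) 25 = -375$)
$O o{\left(9 \right)} + w = - 375 \cdot 8 \cdot 9^{2} - 56 = - 375 \cdot 8 \cdot 81 - 56 = \left(-375\right) 648 - 56 = -243000 - 56 = -243056$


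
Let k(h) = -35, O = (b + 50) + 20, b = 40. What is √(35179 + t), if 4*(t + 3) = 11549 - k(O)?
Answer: 2*√9518 ≈ 195.12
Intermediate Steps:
O = 110 (O = (40 + 50) + 20 = 90 + 20 = 110)
t = 2893 (t = -3 + (11549 - 1*(-35))/4 = -3 + (11549 + 35)/4 = -3 + (¼)*11584 = -3 + 2896 = 2893)
√(35179 + t) = √(35179 + 2893) = √38072 = 2*√9518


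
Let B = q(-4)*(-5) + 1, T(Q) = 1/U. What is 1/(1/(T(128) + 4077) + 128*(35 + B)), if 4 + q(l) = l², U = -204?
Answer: -831707/2555003700 ≈ -0.00032552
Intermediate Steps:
T(Q) = -1/204 (T(Q) = 1/(-204) = -1/204)
q(l) = -4 + l²
B = -59 (B = (-4 + (-4)²)*(-5) + 1 = (-4 + 16)*(-5) + 1 = 12*(-5) + 1 = -60 + 1 = -59)
1/(1/(T(128) + 4077) + 128*(35 + B)) = 1/(1/(-1/204 + 4077) + 128*(35 - 59)) = 1/(1/(831707/204) + 128*(-24)) = 1/(204/831707 - 3072) = 1/(-2555003700/831707) = -831707/2555003700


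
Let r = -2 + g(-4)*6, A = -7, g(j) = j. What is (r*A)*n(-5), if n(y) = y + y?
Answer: -1820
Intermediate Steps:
n(y) = 2*y
r = -26 (r = -2 - 4*6 = -2 - 24 = -26)
(r*A)*n(-5) = (-26*(-7))*(2*(-5)) = 182*(-10) = -1820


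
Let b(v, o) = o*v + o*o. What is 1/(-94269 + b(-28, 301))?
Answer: -1/12096 ≈ -8.2672e-5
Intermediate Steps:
b(v, o) = o**2 + o*v (b(v, o) = o*v + o**2 = o**2 + o*v)
1/(-94269 + b(-28, 301)) = 1/(-94269 + 301*(301 - 28)) = 1/(-94269 + 301*273) = 1/(-94269 + 82173) = 1/(-12096) = -1/12096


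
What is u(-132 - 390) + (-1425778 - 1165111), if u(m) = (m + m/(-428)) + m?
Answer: -554673401/214 ≈ -2.5919e+6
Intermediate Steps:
u(m) = 855*m/428 (u(m) = (m + m*(-1/428)) + m = (m - m/428) + m = 427*m/428 + m = 855*m/428)
u(-132 - 390) + (-1425778 - 1165111) = 855*(-132 - 390)/428 + (-1425778 - 1165111) = (855/428)*(-522) - 2590889 = -223155/214 - 2590889 = -554673401/214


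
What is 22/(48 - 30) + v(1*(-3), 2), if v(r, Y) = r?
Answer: -16/9 ≈ -1.7778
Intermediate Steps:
22/(48 - 30) + v(1*(-3), 2) = 22/(48 - 30) + 1*(-3) = 22/18 - 3 = 22*(1/18) - 3 = 11/9 - 3 = -16/9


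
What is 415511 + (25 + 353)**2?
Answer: 558395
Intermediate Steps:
415511 + (25 + 353)**2 = 415511 + 378**2 = 415511 + 142884 = 558395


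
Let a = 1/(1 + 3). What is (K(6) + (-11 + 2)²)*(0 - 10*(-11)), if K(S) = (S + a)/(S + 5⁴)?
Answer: 11245795/1262 ≈ 8911.1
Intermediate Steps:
a = ¼ (a = 1/4 = ¼ ≈ 0.25000)
K(S) = (¼ + S)/(625 + S) (K(S) = (S + ¼)/(S + 5⁴) = (¼ + S)/(S + 625) = (¼ + S)/(625 + S))
(K(6) + (-11 + 2)²)*(0 - 10*(-11)) = ((¼ + 6)/(625 + 6) + (-11 + 2)²)*(0 - 10*(-11)) = ((25/4)/631 + (-9)²)*(0 + 110) = ((1/631)*(25/4) + 81)*110 = (25/2524 + 81)*110 = (204469/2524)*110 = 11245795/1262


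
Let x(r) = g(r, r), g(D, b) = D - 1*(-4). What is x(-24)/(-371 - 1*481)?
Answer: 5/213 ≈ 0.023474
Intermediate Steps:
g(D, b) = 4 + D (g(D, b) = D + 4 = 4 + D)
x(r) = 4 + r
x(-24)/(-371 - 1*481) = (4 - 24)/(-371 - 1*481) = -20/(-371 - 481) = -20/(-852) = -20*(-1/852) = 5/213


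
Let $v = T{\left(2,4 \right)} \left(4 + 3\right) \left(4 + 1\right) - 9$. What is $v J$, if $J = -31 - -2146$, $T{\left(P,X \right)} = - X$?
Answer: $-315135$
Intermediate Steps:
$J = 2115$ ($J = -31 + 2146 = 2115$)
$v = -149$ ($v = \left(-1\right) 4 \left(4 + 3\right) \left(4 + 1\right) - 9 = - 4 \cdot 7 \cdot 5 - 9 = \left(-4\right) 35 - 9 = -140 - 9 = -149$)
$v J = \left(-149\right) 2115 = -315135$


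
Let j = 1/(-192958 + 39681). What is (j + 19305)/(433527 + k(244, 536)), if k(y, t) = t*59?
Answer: 2959012484/71296949827 ≈ 0.041503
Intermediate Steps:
k(y, t) = 59*t
j = -1/153277 (j = 1/(-153277) = -1/153277 ≈ -6.5241e-6)
(j + 19305)/(433527 + k(244, 536)) = (-1/153277 + 19305)/(433527 + 59*536) = 2959012484/(153277*(433527 + 31624)) = (2959012484/153277)/465151 = (2959012484/153277)*(1/465151) = 2959012484/71296949827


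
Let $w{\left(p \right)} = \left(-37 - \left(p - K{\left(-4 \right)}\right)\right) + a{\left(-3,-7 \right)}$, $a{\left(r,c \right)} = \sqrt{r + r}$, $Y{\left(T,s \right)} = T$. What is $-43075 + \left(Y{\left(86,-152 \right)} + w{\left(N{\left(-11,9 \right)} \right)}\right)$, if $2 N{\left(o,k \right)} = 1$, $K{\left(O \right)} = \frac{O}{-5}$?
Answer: $- \frac{430257}{10} + i \sqrt{6} \approx -43026.0 + 2.4495 i$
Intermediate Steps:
$K{\left(O \right)} = - \frac{O}{5}$ ($K{\left(O \right)} = O \left(- \frac{1}{5}\right) = - \frac{O}{5}$)
$N{\left(o,k \right)} = \frac{1}{2}$ ($N{\left(o,k \right)} = \frac{1}{2} \cdot 1 = \frac{1}{2}$)
$a{\left(r,c \right)} = \sqrt{2} \sqrt{r}$ ($a{\left(r,c \right)} = \sqrt{2 r} = \sqrt{2} \sqrt{r}$)
$w{\left(p \right)} = - \frac{181}{5} - p + i \sqrt{6}$ ($w{\left(p \right)} = \left(-37 - \left(- \frac{4}{5} + p\right)\right) + \sqrt{2} \sqrt{-3} = \left(-37 - \left(- \frac{4}{5} + p\right)\right) + \sqrt{2} i \sqrt{3} = \left(- \frac{181}{5} - p\right) + i \sqrt{6} = - \frac{181}{5} - p + i \sqrt{6}$)
$-43075 + \left(Y{\left(86,-152 \right)} + w{\left(N{\left(-11,9 \right)} \right)}\right) = -43075 + \left(86 - \left(\frac{367}{10} - i \sqrt{6}\right)\right) = -43075 + \left(\frac{493}{10} + i \sqrt{6}\right) = - \frac{430257}{10} + i \sqrt{6}$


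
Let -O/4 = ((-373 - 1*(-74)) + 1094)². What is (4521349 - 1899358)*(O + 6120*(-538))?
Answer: -15261718134060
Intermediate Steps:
O = -2528100 (O = -4*((-373 - 1*(-74)) + 1094)² = -4*((-373 + 74) + 1094)² = -4*(-299 + 1094)² = -4*795² = -4*632025 = -2528100)
(4521349 - 1899358)*(O + 6120*(-538)) = (4521349 - 1899358)*(-2528100 + 6120*(-538)) = 2621991*(-2528100 - 3292560) = 2621991*(-5820660) = -15261718134060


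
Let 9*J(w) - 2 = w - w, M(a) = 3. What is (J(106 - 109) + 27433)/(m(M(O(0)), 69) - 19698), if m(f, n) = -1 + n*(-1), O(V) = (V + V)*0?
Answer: -246899/177912 ≈ -1.3878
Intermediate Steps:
O(V) = 0 (O(V) = (2*V)*0 = 0)
m(f, n) = -1 - n
J(w) = 2/9 (J(w) = 2/9 + (w - w)/9 = 2/9 + (⅑)*0 = 2/9 + 0 = 2/9)
(J(106 - 109) + 27433)/(m(M(O(0)), 69) - 19698) = (2/9 + 27433)/((-1 - 1*69) - 19698) = 246899/(9*((-1 - 69) - 19698)) = 246899/(9*(-70 - 19698)) = (246899/9)/(-19768) = (246899/9)*(-1/19768) = -246899/177912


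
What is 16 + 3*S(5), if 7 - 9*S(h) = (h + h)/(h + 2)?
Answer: 125/7 ≈ 17.857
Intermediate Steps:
S(h) = 7/9 - 2*h/(9*(2 + h)) (S(h) = 7/9 - (h + h)/(9*(h + 2)) = 7/9 - 2*h/(9*(2 + h)))
16 + 3*S(5) = 16 + 3*((14 + 5*5)/(9*(2 + 5))) = 16 + 3*((⅑)*(14 + 25)/7) = 16 + 3*((⅑)*(⅐)*39) = 16 + 3*(13/21) = 16 + 13/7 = 125/7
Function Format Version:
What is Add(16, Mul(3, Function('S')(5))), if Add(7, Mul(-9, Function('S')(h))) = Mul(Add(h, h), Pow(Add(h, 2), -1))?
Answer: Rational(125, 7) ≈ 17.857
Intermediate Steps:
Function('S')(h) = Add(Rational(7, 9), Mul(Rational(-2, 9), h, Pow(Add(2, h), -1))) (Function('S')(h) = Add(Rational(7, 9), Mul(Rational(-1, 9), Mul(Add(h, h), Pow(Add(h, 2), -1)))) = Add(Rational(7, 9), Mul(Rational(-1, 9), Mul(Mul(2, h), Pow(Add(2, h), -1)))) = Add(Rational(7, 9), Mul(Rational(-1, 9), Mul(2, h, Pow(Add(2, h), -1)))) = Add(Rational(7, 9), Mul(Rational(-2, 9), h, Pow(Add(2, h), -1))))
Add(16, Mul(3, Function('S')(5))) = Add(16, Mul(3, Mul(Rational(1, 9), Pow(Add(2, 5), -1), Add(14, Mul(5, 5))))) = Add(16, Mul(3, Mul(Rational(1, 9), Pow(7, -1), Add(14, 25)))) = Add(16, Mul(3, Mul(Rational(1, 9), Rational(1, 7), 39))) = Add(16, Mul(3, Rational(13, 21))) = Add(16, Rational(13, 7)) = Rational(125, 7)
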